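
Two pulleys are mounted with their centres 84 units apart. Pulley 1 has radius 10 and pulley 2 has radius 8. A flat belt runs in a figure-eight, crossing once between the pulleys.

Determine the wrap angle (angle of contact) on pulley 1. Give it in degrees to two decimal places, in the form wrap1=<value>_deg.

crossed belt: β = asin((r1+r2)/C) = asin(18/84) = 12.3736°
wrap1 = wrap2 = π + 2β = 204.7473°

wrap1=204.75_deg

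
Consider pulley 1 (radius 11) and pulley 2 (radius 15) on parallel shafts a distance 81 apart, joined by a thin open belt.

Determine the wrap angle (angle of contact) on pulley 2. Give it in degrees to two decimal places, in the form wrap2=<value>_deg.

open belt: β = asin((r2−r1)/C) = asin(4/81) = 2.8306°
wrap1 = π − 2β = 174.3389°
wrap2 = π + 2β = 185.6611°

wrap2=185.66_deg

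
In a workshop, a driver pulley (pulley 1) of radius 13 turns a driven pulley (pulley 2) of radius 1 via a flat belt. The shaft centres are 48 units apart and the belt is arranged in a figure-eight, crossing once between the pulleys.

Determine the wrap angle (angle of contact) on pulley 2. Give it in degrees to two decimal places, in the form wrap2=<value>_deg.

crossed belt: β = asin((r1+r2)/C) = asin(14/48) = 16.9578°
wrap1 = wrap2 = π + 2β = 213.9155°

wrap2=213.92_deg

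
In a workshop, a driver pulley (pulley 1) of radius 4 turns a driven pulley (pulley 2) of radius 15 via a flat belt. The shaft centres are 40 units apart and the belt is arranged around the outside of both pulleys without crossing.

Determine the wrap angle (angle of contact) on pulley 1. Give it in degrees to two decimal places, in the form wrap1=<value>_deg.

open belt: β = asin((r2−r1)/C) = asin(11/40) = 15.9620°
wrap1 = π − 2β = 148.0760°
wrap2 = π + 2β = 211.9240°

wrap1=148.08_deg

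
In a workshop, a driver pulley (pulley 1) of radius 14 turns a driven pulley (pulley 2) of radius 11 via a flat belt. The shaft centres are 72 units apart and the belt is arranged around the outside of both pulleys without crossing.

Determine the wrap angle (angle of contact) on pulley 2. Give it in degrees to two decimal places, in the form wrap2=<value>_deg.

wrap2=175.22_deg

open belt: β = asin((r2−r1)/C) = asin(-3/72) = -2.3880°
wrap1 = π − 2β = 184.7760°
wrap2 = π + 2β = 175.2240°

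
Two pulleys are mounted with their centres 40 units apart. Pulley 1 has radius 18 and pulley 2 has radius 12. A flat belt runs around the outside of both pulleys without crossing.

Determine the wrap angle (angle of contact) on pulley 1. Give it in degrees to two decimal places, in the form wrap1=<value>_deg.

open belt: β = asin((r2−r1)/C) = asin(-6/40) = -8.6269°
wrap1 = π − 2β = 197.2539°
wrap2 = π + 2β = 162.7461°

wrap1=197.25_deg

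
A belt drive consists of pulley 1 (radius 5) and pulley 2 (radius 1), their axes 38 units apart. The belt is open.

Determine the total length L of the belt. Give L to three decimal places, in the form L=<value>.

L=95.271

open belt: β = asin((r2−r1)/C) = asin(-4/38) = -6.0423°
wrap1 = π − 2β = 192.0847°
wrap2 = π + 2β = 167.9153°
tangent length = C·cosβ = 37.7889
L = r1·wrap1 + r2·wrap2 + 2·C·cosβ = 5·3.3525 + 1·2.9307 + 2·37.7889 = 95.2710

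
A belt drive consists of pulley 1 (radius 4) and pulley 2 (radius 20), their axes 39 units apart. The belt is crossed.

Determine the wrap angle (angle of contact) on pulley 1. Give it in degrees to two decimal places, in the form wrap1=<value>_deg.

crossed belt: β = asin((r1+r2)/C) = asin(24/39) = 37.9799°
wrap1 = wrap2 = π + 2β = 255.9597°

wrap1=255.96_deg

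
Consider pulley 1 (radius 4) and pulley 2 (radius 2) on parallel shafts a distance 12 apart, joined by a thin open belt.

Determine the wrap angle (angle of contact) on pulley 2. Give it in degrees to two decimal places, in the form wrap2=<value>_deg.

open belt: β = asin((r2−r1)/C) = asin(-2/12) = -9.5941°
wrap1 = π − 2β = 199.1881°
wrap2 = π + 2β = 160.8119°

wrap2=160.81_deg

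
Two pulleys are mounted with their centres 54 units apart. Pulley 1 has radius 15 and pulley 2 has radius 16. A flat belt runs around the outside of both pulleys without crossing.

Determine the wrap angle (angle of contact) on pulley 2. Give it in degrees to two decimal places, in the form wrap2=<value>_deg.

wrap2=182.12_deg

open belt: β = asin((r2−r1)/C) = asin(1/54) = 1.0611°
wrap1 = π − 2β = 177.8778°
wrap2 = π + 2β = 182.1222°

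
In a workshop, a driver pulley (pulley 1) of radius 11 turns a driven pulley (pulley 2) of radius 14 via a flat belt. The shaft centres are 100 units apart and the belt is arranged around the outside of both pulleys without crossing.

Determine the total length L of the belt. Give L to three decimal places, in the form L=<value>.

L=278.630

open belt: β = asin((r2−r1)/C) = asin(3/100) = 1.7191°
wrap1 = π − 2β = 176.5617°
wrap2 = π + 2β = 183.4383°
tangent length = C·cosβ = 99.9550
L = r1·wrap1 + r2·wrap2 + 2·C·cosβ = 11·3.0816 + 14·3.2016 + 2·99.9550 = 278.6298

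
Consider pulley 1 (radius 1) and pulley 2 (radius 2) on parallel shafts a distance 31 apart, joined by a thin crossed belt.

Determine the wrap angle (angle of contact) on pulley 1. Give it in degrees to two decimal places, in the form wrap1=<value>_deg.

crossed belt: β = asin((r1+r2)/C) = asin(3/31) = 5.5534°
wrap1 = wrap2 = π + 2β = 191.1069°

wrap1=191.11_deg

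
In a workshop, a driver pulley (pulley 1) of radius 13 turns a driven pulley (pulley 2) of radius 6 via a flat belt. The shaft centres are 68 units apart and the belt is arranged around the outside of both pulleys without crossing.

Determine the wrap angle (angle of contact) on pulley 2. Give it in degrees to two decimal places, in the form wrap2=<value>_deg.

open belt: β = asin((r2−r1)/C) = asin(-7/68) = -5.9086°
wrap1 = π − 2β = 191.8171°
wrap2 = π + 2β = 168.1829°

wrap2=168.18_deg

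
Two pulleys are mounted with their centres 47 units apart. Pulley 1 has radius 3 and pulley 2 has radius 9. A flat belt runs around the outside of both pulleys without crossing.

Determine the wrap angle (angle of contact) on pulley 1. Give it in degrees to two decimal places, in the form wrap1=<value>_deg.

open belt: β = asin((r2−r1)/C) = asin(6/47) = 7.3344°
wrap1 = π − 2β = 165.3313°
wrap2 = π + 2β = 194.6687°

wrap1=165.33_deg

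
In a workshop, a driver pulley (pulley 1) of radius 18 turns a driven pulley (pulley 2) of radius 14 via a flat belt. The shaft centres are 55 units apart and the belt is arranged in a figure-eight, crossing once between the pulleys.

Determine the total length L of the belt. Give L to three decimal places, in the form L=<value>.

crossed belt: β = asin((r1+r2)/C) = asin(32/55) = 35.5785°
wrap1 = wrap2 = π + 2β = 251.1571°
tangent length = C·cosβ = 44.7325
L = (r1+r2)·wrap + 2·C·cosβ = 32·4.3835 + 2·44.7325 = 229.7376

L=229.738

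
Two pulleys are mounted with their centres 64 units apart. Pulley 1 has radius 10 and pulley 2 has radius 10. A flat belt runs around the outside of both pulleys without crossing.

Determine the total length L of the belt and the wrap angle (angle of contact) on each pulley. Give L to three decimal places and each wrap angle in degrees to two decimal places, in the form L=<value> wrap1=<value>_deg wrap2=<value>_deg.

L=190.832 wrap1=180.00_deg wrap2=180.00_deg

open belt: β = asin((r2−r1)/C) = asin(0/64) = 0.0000°
wrap1 = π − 2β = 180.0000°
wrap2 = π + 2β = 180.0000°
tangent length = C·cosβ = 64.0000
L = r1·wrap1 + r2·wrap2 + 2·C·cosβ = 10·3.1416 + 10·3.1416 + 2·64.0000 = 190.8319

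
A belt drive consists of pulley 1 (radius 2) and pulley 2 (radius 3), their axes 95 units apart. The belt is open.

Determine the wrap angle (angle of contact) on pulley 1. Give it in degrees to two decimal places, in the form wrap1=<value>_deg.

open belt: β = asin((r2−r1)/C) = asin(1/95) = 0.6031°
wrap1 = π − 2β = 178.7938°
wrap2 = π + 2β = 181.2062°

wrap1=178.79_deg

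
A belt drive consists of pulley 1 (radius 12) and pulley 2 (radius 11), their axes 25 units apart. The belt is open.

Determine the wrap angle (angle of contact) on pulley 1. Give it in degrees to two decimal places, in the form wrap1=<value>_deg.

wrap1=184.58_deg

open belt: β = asin((r2−r1)/C) = asin(-1/25) = -2.2924°
wrap1 = π − 2β = 184.5849°
wrap2 = π + 2β = 175.4151°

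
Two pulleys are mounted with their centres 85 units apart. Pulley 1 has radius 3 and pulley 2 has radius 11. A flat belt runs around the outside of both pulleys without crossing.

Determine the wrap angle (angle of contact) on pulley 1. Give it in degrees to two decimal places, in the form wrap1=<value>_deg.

open belt: β = asin((r2−r1)/C) = asin(8/85) = 5.4005°
wrap1 = π − 2β = 169.1989°
wrap2 = π + 2β = 190.8011°

wrap1=169.20_deg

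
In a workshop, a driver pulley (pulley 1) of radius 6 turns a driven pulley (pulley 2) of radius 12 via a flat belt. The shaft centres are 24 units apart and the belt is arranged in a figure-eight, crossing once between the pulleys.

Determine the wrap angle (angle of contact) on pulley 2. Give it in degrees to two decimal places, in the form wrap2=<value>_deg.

wrap2=277.18_deg

crossed belt: β = asin((r1+r2)/C) = asin(18/24) = 48.5904°
wrap1 = wrap2 = π + 2β = 277.1808°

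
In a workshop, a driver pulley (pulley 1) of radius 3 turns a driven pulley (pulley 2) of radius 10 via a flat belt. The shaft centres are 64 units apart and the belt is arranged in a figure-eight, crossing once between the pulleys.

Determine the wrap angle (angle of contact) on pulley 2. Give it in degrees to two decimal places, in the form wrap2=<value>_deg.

wrap2=203.44_deg

crossed belt: β = asin((r1+r2)/C) = asin(13/64) = 11.7198°
wrap1 = wrap2 = π + 2β = 203.4395°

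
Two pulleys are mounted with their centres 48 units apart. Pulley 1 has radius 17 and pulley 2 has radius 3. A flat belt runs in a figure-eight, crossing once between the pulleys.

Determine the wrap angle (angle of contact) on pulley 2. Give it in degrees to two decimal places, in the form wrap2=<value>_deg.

crossed belt: β = asin((r1+r2)/C) = asin(20/48) = 24.6243°
wrap1 = wrap2 = π + 2β = 229.2486°

wrap2=229.25_deg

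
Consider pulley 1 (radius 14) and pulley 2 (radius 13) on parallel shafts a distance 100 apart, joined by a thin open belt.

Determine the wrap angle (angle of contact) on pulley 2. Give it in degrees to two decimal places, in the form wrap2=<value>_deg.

wrap2=178.85_deg

open belt: β = asin((r2−r1)/C) = asin(-1/100) = -0.5730°
wrap1 = π − 2β = 181.1459°
wrap2 = π + 2β = 178.8541°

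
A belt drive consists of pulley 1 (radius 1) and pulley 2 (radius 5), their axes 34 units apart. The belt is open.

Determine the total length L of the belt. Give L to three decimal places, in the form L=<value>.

open belt: β = asin((r2−r1)/C) = asin(4/34) = 6.7563°
wrap1 = π − 2β = 166.4873°
wrap2 = π + 2β = 193.5127°
tangent length = C·cosβ = 33.7639
L = r1·wrap1 + r2·wrap2 + 2·C·cosβ = 1·2.9058 + 5·3.3774 + 2·33.7639 = 87.3207

L=87.321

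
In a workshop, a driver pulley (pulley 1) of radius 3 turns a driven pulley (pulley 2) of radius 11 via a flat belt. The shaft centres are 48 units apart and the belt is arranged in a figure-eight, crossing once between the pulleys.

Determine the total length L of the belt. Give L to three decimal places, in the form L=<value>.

crossed belt: β = asin((r1+r2)/C) = asin(14/48) = 16.9578°
wrap1 = wrap2 = π + 2β = 213.9155°
tangent length = C·cosβ = 45.9130
L = (r1+r2)·wrap + 2·C·cosβ = 14·3.7335 + 2·45.9130 = 144.0953

L=144.095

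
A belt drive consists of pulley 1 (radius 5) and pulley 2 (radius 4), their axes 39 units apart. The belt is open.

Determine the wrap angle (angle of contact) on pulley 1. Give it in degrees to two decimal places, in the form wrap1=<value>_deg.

open belt: β = asin((r2−r1)/C) = asin(-1/39) = -1.4693°
wrap1 = π − 2β = 182.9386°
wrap2 = π + 2β = 177.0614°

wrap1=182.94_deg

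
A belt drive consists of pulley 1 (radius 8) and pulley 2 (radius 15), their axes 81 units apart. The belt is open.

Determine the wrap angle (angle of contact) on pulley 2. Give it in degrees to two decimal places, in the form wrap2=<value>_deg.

wrap2=189.92_deg

open belt: β = asin((r2−r1)/C) = asin(7/81) = 4.9577°
wrap1 = π − 2β = 170.0847°
wrap2 = π + 2β = 189.9153°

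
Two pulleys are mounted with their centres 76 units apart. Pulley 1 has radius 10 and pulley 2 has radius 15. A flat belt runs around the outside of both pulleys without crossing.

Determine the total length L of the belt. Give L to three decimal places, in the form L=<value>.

open belt: β = asin((r2−r1)/C) = asin(5/76) = 3.7722°
wrap1 = π − 2β = 172.4556°
wrap2 = π + 2β = 187.5444°
tangent length = C·cosβ = 75.8353
L = r1·wrap1 + r2·wrap2 + 2·C·cosβ = 10·3.0099 + 15·3.2733 + 2·75.8353 = 230.8689

L=230.869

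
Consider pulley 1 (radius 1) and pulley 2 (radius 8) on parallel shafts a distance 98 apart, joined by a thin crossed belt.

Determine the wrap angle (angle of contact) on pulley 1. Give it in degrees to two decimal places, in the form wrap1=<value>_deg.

wrap1=190.54_deg

crossed belt: β = asin((r1+r2)/C) = asin(9/98) = 5.2693°
wrap1 = wrap2 = π + 2β = 190.5386°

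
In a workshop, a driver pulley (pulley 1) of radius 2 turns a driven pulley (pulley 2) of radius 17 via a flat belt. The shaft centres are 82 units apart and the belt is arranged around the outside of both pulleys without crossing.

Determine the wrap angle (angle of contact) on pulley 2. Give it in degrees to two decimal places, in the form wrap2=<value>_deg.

wrap2=201.08_deg

open belt: β = asin((r2−r1)/C) = asin(15/82) = 10.5403°
wrap1 = π − 2β = 158.9194°
wrap2 = π + 2β = 201.0806°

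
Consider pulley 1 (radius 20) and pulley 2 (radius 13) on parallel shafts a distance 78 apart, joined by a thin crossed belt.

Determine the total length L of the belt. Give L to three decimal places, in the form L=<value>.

crossed belt: β = asin((r1+r2)/C) = asin(33/78) = 25.0290°
wrap1 = wrap2 = π + 2β = 230.0580°
tangent length = C·cosβ = 70.6753
L = (r1+r2)·wrap + 2·C·cosβ = 33·4.0153 + 2·70.6753 = 273.8545

L=273.855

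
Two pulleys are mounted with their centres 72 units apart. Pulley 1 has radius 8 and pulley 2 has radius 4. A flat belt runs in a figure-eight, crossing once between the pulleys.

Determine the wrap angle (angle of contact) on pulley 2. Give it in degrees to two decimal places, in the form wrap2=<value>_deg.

crossed belt: β = asin((r1+r2)/C) = asin(12/72) = 9.5941°
wrap1 = wrap2 = π + 2β = 199.1881°

wrap2=199.19_deg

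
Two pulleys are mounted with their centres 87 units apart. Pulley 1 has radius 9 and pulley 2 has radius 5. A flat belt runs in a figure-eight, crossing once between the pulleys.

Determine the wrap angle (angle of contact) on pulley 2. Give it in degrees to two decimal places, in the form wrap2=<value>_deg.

crossed belt: β = asin((r1+r2)/C) = asin(14/87) = 9.2603°
wrap1 = wrap2 = π + 2β = 198.5205°

wrap2=198.52_deg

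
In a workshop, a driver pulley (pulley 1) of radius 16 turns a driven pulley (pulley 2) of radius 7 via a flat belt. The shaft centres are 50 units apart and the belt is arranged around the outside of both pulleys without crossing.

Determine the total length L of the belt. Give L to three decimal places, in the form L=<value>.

open belt: β = asin((r2−r1)/C) = asin(-9/50) = -10.3698°
wrap1 = π − 2β = 200.7395°
wrap2 = π + 2β = 159.2605°
tangent length = C·cosβ = 49.1833
L = r1·wrap1 + r2·wrap2 + 2·C·cosβ = 16·3.5036 + 7·2.7796 + 2·49.1833 = 173.8810

L=173.881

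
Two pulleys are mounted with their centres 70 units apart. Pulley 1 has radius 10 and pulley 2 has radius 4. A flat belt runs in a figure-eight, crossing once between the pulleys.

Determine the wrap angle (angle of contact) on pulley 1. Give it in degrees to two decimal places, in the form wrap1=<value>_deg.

wrap1=203.07_deg

crossed belt: β = asin((r1+r2)/C) = asin(14/70) = 11.5370°
wrap1 = wrap2 = π + 2β = 203.0739°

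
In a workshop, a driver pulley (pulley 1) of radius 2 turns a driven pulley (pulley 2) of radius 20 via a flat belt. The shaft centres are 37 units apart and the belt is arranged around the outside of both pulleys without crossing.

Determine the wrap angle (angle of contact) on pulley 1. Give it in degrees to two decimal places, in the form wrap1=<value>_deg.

wrap1=121.78_deg

open belt: β = asin((r2−r1)/C) = asin(18/37) = 29.1099°
wrap1 = π − 2β = 121.7802°
wrap2 = π + 2β = 238.2198°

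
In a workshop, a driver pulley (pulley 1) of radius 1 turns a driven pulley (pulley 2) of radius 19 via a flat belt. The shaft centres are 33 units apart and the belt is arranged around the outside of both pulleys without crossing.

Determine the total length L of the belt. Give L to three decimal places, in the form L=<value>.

L=138.919

open belt: β = asin((r2−r1)/C) = asin(18/33) = 33.0557°
wrap1 = π − 2β = 113.8885°
wrap2 = π + 2β = 246.1115°
tangent length = C·cosβ = 27.6586
L = r1·wrap1 + r2·wrap2 + 2·C·cosβ = 1·1.9877 + 19·4.2955 + 2·27.6586 = 138.9186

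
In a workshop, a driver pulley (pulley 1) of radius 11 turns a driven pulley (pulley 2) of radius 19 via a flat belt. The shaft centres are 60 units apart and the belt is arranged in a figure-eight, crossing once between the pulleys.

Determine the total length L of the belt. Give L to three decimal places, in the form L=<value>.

crossed belt: β = asin((r1+r2)/C) = asin(30/60) = 30.0000°
wrap1 = wrap2 = π + 2β = 240.0000°
tangent length = C·cosβ = 51.9615
L = (r1+r2)·wrap + 2·C·cosβ = 30·4.1888 + 2·51.9615 = 229.5868

L=229.587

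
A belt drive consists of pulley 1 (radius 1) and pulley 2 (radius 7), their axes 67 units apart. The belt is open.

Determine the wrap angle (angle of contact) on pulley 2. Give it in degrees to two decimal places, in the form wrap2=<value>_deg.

open belt: β = asin((r2−r1)/C) = asin(6/67) = 5.1378°
wrap1 = π − 2β = 169.7243°
wrap2 = π + 2β = 190.2757°

wrap2=190.28_deg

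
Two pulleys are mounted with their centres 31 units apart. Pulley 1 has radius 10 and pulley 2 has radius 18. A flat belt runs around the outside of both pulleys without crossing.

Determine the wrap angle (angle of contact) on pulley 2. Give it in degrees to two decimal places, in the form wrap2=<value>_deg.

open belt: β = asin((r2−r1)/C) = asin(8/31) = 14.9552°
wrap1 = π − 2β = 150.0895°
wrap2 = π + 2β = 209.9105°

wrap2=209.91_deg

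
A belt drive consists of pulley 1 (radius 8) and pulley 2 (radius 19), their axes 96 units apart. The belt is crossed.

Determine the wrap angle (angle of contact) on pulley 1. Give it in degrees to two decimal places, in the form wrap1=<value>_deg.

crossed belt: β = asin((r1+r2)/C) = asin(27/96) = 16.3348°
wrap1 = wrap2 = π + 2β = 212.6696°

wrap1=212.67_deg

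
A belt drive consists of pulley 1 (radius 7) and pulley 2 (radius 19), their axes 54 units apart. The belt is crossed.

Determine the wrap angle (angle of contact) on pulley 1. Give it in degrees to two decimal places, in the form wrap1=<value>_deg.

crossed belt: β = asin((r1+r2)/C) = asin(26/54) = 28.7822°
wrap1 = wrap2 = π + 2β = 237.5644°

wrap1=237.56_deg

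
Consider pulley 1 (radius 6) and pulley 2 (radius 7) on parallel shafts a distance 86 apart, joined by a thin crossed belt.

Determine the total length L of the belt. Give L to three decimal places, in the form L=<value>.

crossed belt: β = asin((r1+r2)/C) = asin(13/86) = 8.6943°
wrap1 = wrap2 = π + 2β = 197.3886°
tangent length = C·cosβ = 85.0118
L = (r1+r2)·wrap + 2·C·cosβ = 13·3.4451 + 2·85.0118 = 214.8096

L=214.810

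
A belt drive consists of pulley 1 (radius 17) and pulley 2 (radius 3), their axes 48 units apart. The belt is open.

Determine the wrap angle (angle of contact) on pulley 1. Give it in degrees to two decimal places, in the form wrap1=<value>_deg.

wrap1=213.92_deg

open belt: β = asin((r2−r1)/C) = asin(-14/48) = -16.9578°
wrap1 = π − 2β = 213.9155°
wrap2 = π + 2β = 146.0845°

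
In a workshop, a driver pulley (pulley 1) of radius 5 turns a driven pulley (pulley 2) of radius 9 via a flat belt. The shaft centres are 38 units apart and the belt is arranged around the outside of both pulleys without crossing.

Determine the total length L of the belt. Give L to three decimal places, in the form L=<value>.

open belt: β = asin((r2−r1)/C) = asin(4/38) = 6.0423°
wrap1 = π − 2β = 167.9153°
wrap2 = π + 2β = 192.0847°
tangent length = C·cosβ = 37.7889
L = r1·wrap1 + r2·wrap2 + 2·C·cosβ = 5·2.9307 + 9·3.3525 + 2·37.7889 = 120.4037

L=120.404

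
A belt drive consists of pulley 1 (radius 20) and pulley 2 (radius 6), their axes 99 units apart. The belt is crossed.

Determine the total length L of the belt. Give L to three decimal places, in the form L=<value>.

L=286.550

crossed belt: β = asin((r1+r2)/C) = asin(26/99) = 15.2260°
wrap1 = wrap2 = π + 2β = 210.4519°
tangent length = C·cosβ = 95.5249
L = (r1+r2)·wrap + 2·C·cosβ = 26·3.6731 + 2·95.5249 = 286.5498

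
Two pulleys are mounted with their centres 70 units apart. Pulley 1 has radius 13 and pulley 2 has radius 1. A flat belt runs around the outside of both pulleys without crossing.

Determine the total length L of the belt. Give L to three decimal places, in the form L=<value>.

L=186.045

open belt: β = asin((r2−r1)/C) = asin(-12/70) = -9.8709°
wrap1 = π − 2β = 199.7418°
wrap2 = π + 2β = 160.2582°
tangent length = C·cosβ = 68.9638
L = r1·wrap1 + r2·wrap2 + 2·C·cosβ = 13·3.4862 + 1·2.7970 + 2·68.9638 = 186.0445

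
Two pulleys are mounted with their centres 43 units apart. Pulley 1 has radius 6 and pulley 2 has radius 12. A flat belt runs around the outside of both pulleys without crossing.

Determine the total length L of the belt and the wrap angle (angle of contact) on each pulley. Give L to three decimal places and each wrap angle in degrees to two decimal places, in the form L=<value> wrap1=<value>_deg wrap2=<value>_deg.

L=143.387 wrap1=163.96_deg wrap2=196.04_deg

open belt: β = asin((r2−r1)/C) = asin(6/43) = 8.0209°
wrap1 = π − 2β = 163.9581°
wrap2 = π + 2β = 196.0419°
tangent length = C·cosβ = 42.5793
L = r1·wrap1 + r2·wrap2 + 2·C·cosβ = 6·2.8616 + 12·3.4216 + 2·42.5793 = 143.3872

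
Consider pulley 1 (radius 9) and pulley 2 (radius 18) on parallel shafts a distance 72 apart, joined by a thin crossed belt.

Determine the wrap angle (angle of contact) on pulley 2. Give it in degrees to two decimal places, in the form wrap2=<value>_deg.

wrap2=224.05_deg

crossed belt: β = asin((r1+r2)/C) = asin(27/72) = 22.0243°
wrap1 = wrap2 = π + 2β = 224.0486°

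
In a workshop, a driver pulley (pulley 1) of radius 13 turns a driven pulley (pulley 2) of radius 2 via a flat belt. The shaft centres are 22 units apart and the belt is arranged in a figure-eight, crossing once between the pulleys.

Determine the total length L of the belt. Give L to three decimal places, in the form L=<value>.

L=101.818

crossed belt: β = asin((r1+r2)/C) = asin(15/22) = 42.9859°
wrap1 = wrap2 = π + 2β = 265.9718°
tangent length = C·cosβ = 16.0935
L = (r1+r2)·wrap + 2·C·cosβ = 15·4.6421 + 2·16.0935 = 101.8182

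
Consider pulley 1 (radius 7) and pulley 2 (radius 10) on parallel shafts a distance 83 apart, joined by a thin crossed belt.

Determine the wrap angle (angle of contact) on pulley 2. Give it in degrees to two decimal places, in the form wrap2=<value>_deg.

wrap2=203.64_deg

crossed belt: β = asin((r1+r2)/C) = asin(17/83) = 11.8189°
wrap1 = wrap2 = π + 2β = 203.6378°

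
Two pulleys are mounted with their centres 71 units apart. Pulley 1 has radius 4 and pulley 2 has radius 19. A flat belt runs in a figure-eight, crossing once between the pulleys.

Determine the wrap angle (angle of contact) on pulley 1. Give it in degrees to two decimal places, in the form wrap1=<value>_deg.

crossed belt: β = asin((r1+r2)/C) = asin(23/71) = 18.9016°
wrap1 = wrap2 = π + 2β = 217.8032°

wrap1=217.80_deg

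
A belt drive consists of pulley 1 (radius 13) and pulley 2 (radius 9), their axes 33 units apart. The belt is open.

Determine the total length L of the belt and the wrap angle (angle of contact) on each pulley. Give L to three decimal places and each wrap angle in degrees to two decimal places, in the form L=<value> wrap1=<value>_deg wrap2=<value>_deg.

open belt: β = asin((r2−r1)/C) = asin(-4/33) = -6.9621°
wrap1 = π − 2β = 193.9241°
wrap2 = π + 2β = 166.0759°
tangent length = C·cosβ = 32.7567
L = r1·wrap1 + r2·wrap2 + 2·C·cosβ = 13·3.3846 + 9·2.8986 + 2·32.7567 = 135.6005

L=135.600 wrap1=193.92_deg wrap2=166.08_deg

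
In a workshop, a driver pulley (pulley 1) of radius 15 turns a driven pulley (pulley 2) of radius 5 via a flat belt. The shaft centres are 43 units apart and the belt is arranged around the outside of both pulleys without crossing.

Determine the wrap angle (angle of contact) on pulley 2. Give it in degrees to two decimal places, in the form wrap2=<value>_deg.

wrap2=153.10_deg

open belt: β = asin((r2−r1)/C) = asin(-10/43) = -13.4477°
wrap1 = π − 2β = 206.8955°
wrap2 = π + 2β = 153.1045°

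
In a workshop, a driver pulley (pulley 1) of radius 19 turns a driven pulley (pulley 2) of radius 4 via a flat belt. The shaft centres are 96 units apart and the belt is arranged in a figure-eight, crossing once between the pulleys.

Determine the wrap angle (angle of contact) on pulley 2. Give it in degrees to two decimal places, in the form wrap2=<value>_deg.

wrap2=207.72_deg

crossed belt: β = asin((r1+r2)/C) = asin(23/96) = 13.8619°
wrap1 = wrap2 = π + 2β = 207.7239°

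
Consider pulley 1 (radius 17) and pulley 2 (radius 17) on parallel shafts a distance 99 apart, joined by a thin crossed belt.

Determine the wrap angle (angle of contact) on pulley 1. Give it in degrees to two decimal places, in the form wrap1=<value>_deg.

wrap1=220.17_deg

crossed belt: β = asin((r1+r2)/C) = asin(34/99) = 20.0863°
wrap1 = wrap2 = π + 2β = 220.1725°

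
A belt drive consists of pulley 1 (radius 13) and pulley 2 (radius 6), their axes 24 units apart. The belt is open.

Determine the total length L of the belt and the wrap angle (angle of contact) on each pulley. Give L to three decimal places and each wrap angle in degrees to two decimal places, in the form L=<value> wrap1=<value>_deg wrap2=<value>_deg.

L=109.747 wrap1=213.92_deg wrap2=146.08_deg

open belt: β = asin((r2−r1)/C) = asin(-7/24) = -16.9578°
wrap1 = π − 2β = 213.9155°
wrap2 = π + 2β = 146.0845°
tangent length = C·cosβ = 22.9565
L = r1·wrap1 + r2·wrap2 + 2·C·cosβ = 13·3.7335 + 6·2.5497 + 2·22.9565 = 109.7468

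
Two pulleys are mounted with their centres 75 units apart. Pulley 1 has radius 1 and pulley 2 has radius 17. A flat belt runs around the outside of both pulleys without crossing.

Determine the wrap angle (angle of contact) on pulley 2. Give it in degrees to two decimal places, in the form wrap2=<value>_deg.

open belt: β = asin((r2−r1)/C) = asin(16/75) = 12.3178°
wrap1 = π − 2β = 155.3645°
wrap2 = π + 2β = 204.6355°

wrap2=204.64_deg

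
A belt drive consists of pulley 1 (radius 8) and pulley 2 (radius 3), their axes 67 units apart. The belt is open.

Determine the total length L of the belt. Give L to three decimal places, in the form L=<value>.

open belt: β = asin((r2−r1)/C) = asin(-5/67) = -4.2798°
wrap1 = π − 2β = 188.5596°
wrap2 = π + 2β = 171.4404°
tangent length = C·cosβ = 66.8132
L = r1·wrap1 + r2·wrap2 + 2·C·cosβ = 8·3.2910 + 3·2.9922 + 2·66.8132 = 168.9308

L=168.931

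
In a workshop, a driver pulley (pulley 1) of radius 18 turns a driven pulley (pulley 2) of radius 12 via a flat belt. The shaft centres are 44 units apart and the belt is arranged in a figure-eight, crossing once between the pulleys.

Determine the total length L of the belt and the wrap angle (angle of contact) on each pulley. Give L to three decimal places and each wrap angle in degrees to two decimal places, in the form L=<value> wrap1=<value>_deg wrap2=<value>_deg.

crossed belt: β = asin((r1+r2)/C) = asin(30/44) = 42.9859°
wrap1 = wrap2 = π + 2β = 265.9718°
tangent length = C·cosβ = 32.1870
L = (r1+r2)·wrap + 2·C·cosβ = 30·4.6421 + 2·32.1870 = 203.6364

L=203.636 wrap1=265.97_deg wrap2=265.97_deg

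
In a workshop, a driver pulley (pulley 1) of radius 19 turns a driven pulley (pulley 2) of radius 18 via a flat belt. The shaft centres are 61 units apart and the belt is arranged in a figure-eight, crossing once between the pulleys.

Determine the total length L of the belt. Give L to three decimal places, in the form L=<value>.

L=261.461

crossed belt: β = asin((r1+r2)/C) = asin(37/61) = 37.3410°
wrap1 = wrap2 = π + 2β = 254.6820°
tangent length = C·cosβ = 48.4974
L = (r1+r2)·wrap + 2·C·cosβ = 37·4.4450 + 2·48.4974 = 261.4613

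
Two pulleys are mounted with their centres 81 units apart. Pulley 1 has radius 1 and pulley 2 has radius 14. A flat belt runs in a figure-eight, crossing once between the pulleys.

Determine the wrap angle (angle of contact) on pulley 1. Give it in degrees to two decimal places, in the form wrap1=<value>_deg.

wrap1=201.34_deg

crossed belt: β = asin((r1+r2)/C) = asin(15/81) = 10.6719°
wrap1 = wrap2 = π + 2β = 201.3439°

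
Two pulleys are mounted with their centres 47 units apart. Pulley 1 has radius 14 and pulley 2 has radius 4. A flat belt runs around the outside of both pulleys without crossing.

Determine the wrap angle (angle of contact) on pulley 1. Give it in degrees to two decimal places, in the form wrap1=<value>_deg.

wrap1=204.57_deg

open belt: β = asin((r2−r1)/C) = asin(-10/47) = -12.2845°
wrap1 = π − 2β = 204.5690°
wrap2 = π + 2β = 155.4310°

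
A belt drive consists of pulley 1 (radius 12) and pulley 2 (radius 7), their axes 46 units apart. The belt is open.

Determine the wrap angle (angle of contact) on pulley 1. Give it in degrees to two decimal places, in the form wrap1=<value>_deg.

open belt: β = asin((r2−r1)/C) = asin(-5/46) = -6.2401°
wrap1 = π − 2β = 192.4803°
wrap2 = π + 2β = 167.5197°

wrap1=192.48_deg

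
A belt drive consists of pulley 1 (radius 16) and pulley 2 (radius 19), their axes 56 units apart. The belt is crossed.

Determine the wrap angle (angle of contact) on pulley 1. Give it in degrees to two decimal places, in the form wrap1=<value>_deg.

wrap1=257.36_deg

crossed belt: β = asin((r1+r2)/C) = asin(35/56) = 38.6822°
wrap1 = wrap2 = π + 2β = 257.3644°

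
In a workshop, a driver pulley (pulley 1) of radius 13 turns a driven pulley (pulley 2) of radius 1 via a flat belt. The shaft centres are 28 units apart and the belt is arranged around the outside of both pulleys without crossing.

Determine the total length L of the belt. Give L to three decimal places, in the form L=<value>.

L=105.209

open belt: β = asin((r2−r1)/C) = asin(-12/28) = -25.3769°
wrap1 = π − 2β = 230.7539°
wrap2 = π + 2β = 129.2461°
tangent length = C·cosβ = 25.2982
L = r1·wrap1 + r2·wrap2 + 2·C·cosβ = 13·4.0274 + 1·2.2558 + 2·25.2982 = 105.2086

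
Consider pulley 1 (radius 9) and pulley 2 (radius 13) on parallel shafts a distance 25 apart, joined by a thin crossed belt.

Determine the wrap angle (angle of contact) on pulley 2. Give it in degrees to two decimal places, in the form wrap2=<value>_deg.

wrap2=303.28_deg

crossed belt: β = asin((r1+r2)/C) = asin(22/25) = 61.6424°
wrap1 = wrap2 = π + 2β = 303.2847°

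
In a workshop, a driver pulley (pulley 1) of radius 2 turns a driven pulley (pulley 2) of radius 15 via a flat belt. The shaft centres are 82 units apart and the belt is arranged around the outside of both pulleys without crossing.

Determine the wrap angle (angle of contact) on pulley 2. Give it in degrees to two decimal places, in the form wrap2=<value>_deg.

open belt: β = asin((r2−r1)/C) = asin(13/82) = 9.1220°
wrap1 = π − 2β = 161.7561°
wrap2 = π + 2β = 198.2439°

wrap2=198.24_deg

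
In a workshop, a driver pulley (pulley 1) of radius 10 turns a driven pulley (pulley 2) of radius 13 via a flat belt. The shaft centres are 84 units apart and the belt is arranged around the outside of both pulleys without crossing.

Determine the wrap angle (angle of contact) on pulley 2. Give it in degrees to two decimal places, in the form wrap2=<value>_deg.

wrap2=184.09_deg

open belt: β = asin((r2−r1)/C) = asin(3/84) = 2.0467°
wrap1 = π − 2β = 175.9066°
wrap2 = π + 2β = 184.0934°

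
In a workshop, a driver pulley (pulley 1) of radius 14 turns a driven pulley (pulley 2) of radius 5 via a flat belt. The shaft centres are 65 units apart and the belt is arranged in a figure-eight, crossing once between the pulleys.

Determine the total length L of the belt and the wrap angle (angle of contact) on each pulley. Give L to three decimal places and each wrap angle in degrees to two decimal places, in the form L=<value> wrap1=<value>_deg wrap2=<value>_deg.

crossed belt: β = asin((r1+r2)/C) = asin(19/65) = 16.9962°
wrap1 = wrap2 = π + 2β = 213.9923°
tangent length = C·cosβ = 62.1611
L = (r1+r2)·wrap + 2·C·cosβ = 19·3.7349 + 2·62.1611 = 195.2847

L=195.285 wrap1=213.99_deg wrap2=213.99_deg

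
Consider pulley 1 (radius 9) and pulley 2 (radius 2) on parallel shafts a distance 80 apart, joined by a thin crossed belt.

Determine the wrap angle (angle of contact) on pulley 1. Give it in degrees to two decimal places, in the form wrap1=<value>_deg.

wrap1=195.81_deg

crossed belt: β = asin((r1+r2)/C) = asin(11/80) = 7.9032°
wrap1 = wrap2 = π + 2β = 195.8064°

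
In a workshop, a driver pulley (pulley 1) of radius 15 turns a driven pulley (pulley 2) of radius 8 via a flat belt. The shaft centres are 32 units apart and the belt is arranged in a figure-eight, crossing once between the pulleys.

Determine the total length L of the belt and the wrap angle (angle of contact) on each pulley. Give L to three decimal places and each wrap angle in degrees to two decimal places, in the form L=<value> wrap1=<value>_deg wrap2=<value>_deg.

crossed belt: β = asin((r1+r2)/C) = asin(23/32) = 45.9514°
wrap1 = wrap2 = π + 2β = 271.9027°
tangent length = C·cosβ = 22.2486
L = (r1+r2)·wrap + 2·C·cosβ = 23·4.7456 + 2·22.2486 = 153.6459

L=153.646 wrap1=271.90_deg wrap2=271.90_deg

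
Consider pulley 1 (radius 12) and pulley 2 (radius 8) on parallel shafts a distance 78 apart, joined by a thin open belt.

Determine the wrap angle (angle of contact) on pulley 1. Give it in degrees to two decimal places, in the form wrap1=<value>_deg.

open belt: β = asin((r2−r1)/C) = asin(-4/78) = -2.9395°
wrap1 = π − 2β = 185.8791°
wrap2 = π + 2β = 174.1209°

wrap1=185.88_deg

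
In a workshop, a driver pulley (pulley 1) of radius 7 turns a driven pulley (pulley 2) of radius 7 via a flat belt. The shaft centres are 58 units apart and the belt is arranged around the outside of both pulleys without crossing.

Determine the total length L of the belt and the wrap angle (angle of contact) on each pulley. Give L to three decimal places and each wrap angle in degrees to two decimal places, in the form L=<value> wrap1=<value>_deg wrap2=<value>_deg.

open belt: β = asin((r2−r1)/C) = asin(0/58) = 0.0000°
wrap1 = π − 2β = 180.0000°
wrap2 = π + 2β = 180.0000°
tangent length = C·cosβ = 58.0000
L = r1·wrap1 + r2·wrap2 + 2·C·cosβ = 7·3.1416 + 7·3.1416 + 2·58.0000 = 159.9823

L=159.982 wrap1=180.00_deg wrap2=180.00_deg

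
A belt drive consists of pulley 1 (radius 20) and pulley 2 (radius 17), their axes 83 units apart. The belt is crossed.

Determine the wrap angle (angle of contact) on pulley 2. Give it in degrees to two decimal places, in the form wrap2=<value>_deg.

crossed belt: β = asin((r1+r2)/C) = asin(37/83) = 26.4735°
wrap1 = wrap2 = π + 2β = 232.9469°

wrap2=232.95_deg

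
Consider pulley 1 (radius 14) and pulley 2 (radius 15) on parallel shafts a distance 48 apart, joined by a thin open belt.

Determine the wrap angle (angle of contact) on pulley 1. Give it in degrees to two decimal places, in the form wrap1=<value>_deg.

wrap1=177.61_deg

open belt: β = asin((r2−r1)/C) = asin(1/48) = 1.1937°
wrap1 = π − 2β = 177.6125°
wrap2 = π + 2β = 182.3875°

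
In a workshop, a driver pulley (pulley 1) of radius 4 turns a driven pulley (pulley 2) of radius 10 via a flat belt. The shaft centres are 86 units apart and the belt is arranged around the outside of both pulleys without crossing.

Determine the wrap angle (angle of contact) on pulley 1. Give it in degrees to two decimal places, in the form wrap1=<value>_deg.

wrap1=172.00_deg

open belt: β = asin((r2−r1)/C) = asin(6/86) = 4.0006°
wrap1 = π − 2β = 171.9987°
wrap2 = π + 2β = 188.0013°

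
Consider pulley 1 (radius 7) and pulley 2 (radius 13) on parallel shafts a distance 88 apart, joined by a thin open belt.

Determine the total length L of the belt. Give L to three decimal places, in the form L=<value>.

L=239.241

open belt: β = asin((r2−r1)/C) = asin(6/88) = 3.9096°
wrap1 = π − 2β = 172.1809°
wrap2 = π + 2β = 187.8191°
tangent length = C·cosβ = 87.7952
L = r1·wrap1 + r2·wrap2 + 2·C·cosβ = 7·3.0051 + 13·3.2781 + 2·87.7952 = 239.2411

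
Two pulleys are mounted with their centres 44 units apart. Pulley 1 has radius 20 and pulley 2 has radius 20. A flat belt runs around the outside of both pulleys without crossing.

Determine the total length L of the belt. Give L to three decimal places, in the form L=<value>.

open belt: β = asin((r2−r1)/C) = asin(0/44) = 0.0000°
wrap1 = π − 2β = 180.0000°
wrap2 = π + 2β = 180.0000°
tangent length = C·cosβ = 44.0000
L = r1·wrap1 + r2·wrap2 + 2·C·cosβ = 20·3.1416 + 20·3.1416 + 2·44.0000 = 213.6637

L=213.664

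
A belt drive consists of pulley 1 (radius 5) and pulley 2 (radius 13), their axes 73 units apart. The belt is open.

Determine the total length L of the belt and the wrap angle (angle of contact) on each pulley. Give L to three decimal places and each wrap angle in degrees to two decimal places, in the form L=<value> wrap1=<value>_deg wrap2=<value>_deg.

open belt: β = asin((r2−r1)/C) = asin(8/73) = 6.2916°
wrap1 = π − 2β = 167.4167°
wrap2 = π + 2β = 192.5833°
tangent length = C·cosβ = 72.5603
L = r1·wrap1 + r2·wrap2 + 2·C·cosβ = 5·2.9220 + 13·3.3612 + 2·72.5603 = 203.4263

L=203.426 wrap1=167.42_deg wrap2=192.58_deg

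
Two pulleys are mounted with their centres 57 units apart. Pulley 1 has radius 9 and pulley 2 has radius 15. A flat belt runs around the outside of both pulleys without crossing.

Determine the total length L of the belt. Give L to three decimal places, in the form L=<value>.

L=190.030

open belt: β = asin((r2−r1)/C) = asin(6/57) = 6.0423°
wrap1 = π − 2β = 167.9153°
wrap2 = π + 2β = 192.0847°
tangent length = C·cosβ = 56.6833
L = r1·wrap1 + r2·wrap2 + 2·C·cosβ = 9·2.9307 + 15·3.3525 + 2·56.6833 = 190.0304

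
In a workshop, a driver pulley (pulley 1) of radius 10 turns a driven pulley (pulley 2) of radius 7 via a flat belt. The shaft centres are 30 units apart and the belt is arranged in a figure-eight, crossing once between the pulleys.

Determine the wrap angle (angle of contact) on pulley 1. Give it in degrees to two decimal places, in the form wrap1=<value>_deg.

crossed belt: β = asin((r1+r2)/C) = asin(17/30) = 34.5181°
wrap1 = wrap2 = π + 2β = 249.0362°

wrap1=249.04_deg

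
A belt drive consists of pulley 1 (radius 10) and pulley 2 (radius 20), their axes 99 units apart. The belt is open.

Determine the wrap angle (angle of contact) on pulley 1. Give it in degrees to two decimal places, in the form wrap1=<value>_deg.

wrap1=168.41_deg

open belt: β = asin((r2−r1)/C) = asin(10/99) = 5.7973°
wrap1 = π − 2β = 168.4053°
wrap2 = π + 2β = 191.5947°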